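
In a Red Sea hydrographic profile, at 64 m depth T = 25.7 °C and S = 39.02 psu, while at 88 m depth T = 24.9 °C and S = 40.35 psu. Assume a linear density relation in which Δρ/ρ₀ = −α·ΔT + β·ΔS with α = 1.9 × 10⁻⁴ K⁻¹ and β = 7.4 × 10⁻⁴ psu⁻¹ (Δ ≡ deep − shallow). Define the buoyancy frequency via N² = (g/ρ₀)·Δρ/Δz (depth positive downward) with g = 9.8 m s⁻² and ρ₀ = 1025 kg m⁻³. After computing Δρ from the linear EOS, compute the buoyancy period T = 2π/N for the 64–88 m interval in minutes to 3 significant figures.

4.86 min

ΔT = -0.8 K, ΔS = +1.33 psu (deep − shallow).
Δρ/ρ₀ = −αΔT + βΔS = 1.52 × 10⁻⁴ + 9.842 × 10⁻⁴ = 1.1362 × 10⁻³, so Δρ ≈ 1.165 kg m⁻³.
N² = (g/ρ₀)·Δρ/Δz = g·(Δρ/ρ₀)/Δz = 9.8 × 1.1362 × 10⁻³ / 24 = 4.6395 × 10⁻⁴ s⁻².
N = √(4.6395 × 10⁻⁴) = 0.021539 rad s⁻¹ → T = 2π/N = 291.71 s = 4.8618 min ≈ 4.86 min.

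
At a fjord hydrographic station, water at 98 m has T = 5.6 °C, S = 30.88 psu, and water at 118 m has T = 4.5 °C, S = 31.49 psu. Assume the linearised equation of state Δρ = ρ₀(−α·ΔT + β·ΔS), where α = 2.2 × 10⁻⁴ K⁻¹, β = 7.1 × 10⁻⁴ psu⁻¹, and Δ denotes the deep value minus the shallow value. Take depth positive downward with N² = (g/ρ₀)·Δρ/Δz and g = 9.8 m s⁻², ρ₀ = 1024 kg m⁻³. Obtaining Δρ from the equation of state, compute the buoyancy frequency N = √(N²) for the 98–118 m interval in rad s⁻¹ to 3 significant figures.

0.0182 rad s⁻¹

ΔT = -1.1 K, ΔS = +0.61 psu (deep − shallow).
Δρ/ρ₀ = −αΔT + βΔS = 2.42 × 10⁻⁴ + 4.331 × 10⁻⁴ = 6.751 × 10⁻⁴, so Δρ ≈ 0.6913 kg m⁻³.
N² = (g/ρ₀)·Δρ/Δz = g·(Δρ/ρ₀)/Δz = 9.8 × 6.751 × 10⁻⁴ / 20 = 3.3080 × 10⁻⁴ s⁻².
N = √(3.3080 × 10⁻⁴) = 0.018188 rad s⁻¹ ≈ 0.0182 rad s⁻¹.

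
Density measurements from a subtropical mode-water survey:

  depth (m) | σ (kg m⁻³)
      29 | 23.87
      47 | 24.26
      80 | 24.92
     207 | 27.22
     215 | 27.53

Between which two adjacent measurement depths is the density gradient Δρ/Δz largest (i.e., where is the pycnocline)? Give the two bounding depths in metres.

Compute the density gradient over each adjacent pair:
  29–47 m: Δρ/Δz = 0.39/18 = 0.022 kg m⁻⁴
  47–80 m: Δρ/Δz = 0.66/33 = 0.020 kg m⁻⁴
  80–207 m: Δρ/Δz = 2.30/127 = 0.018 kg m⁻⁴
  207–215 m: Δρ/Δz = 0.31/8 = 0.039 kg m⁻⁴
The largest gradient is in the 207–215 m interval — the pycnocline.

207–215 m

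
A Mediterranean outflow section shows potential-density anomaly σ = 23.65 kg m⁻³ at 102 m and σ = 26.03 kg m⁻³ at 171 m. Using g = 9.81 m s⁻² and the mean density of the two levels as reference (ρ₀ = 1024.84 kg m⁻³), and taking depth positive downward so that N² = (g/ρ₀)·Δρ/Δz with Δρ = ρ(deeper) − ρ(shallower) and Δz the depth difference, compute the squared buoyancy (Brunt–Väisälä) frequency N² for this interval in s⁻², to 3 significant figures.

3.30 × 10⁻⁴ s⁻²

Δρ = 1026.03 − 1023.65 = 2.38 kg m⁻³ over Δz = 171 − 102 = 69 m.
N² = (9.81/1024.84) × (2.38/69) = 3.3017 × 10⁻⁴ s⁻² ≈ 3.30 × 10⁻⁴ s⁻².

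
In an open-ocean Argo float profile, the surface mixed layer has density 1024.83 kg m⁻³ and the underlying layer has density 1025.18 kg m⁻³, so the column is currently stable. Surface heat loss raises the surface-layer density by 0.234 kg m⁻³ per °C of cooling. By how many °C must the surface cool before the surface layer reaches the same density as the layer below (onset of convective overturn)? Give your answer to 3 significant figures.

1.50 °C

Density deficit of the surface layer: 1025.18 − 1024.83 = 0.35 kg m⁻³.
Required change = 0.35 / 0.234 = 1.50 °C.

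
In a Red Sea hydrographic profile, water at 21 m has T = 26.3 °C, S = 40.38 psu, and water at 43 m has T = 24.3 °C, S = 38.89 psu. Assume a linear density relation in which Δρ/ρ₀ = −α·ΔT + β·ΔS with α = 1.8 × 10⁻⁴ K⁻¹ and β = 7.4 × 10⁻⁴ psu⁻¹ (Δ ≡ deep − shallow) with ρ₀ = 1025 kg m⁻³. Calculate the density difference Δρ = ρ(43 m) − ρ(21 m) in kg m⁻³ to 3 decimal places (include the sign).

ΔT = -2.0 K, ΔS = -1.49 psu (deep − shallow).
Δρ/ρ₀ = −(1.8 × 10⁻⁴)(-2.0) + (7.4 × 10⁻⁴)(-1.49) = -7.426 × 10⁻⁴.
Δρ = 1025 × (-7.426 × 10⁻⁴) = -0.761 kg m⁻³.
Negative Δρ: lighter below, statically unstable.

-0.761 kg m⁻³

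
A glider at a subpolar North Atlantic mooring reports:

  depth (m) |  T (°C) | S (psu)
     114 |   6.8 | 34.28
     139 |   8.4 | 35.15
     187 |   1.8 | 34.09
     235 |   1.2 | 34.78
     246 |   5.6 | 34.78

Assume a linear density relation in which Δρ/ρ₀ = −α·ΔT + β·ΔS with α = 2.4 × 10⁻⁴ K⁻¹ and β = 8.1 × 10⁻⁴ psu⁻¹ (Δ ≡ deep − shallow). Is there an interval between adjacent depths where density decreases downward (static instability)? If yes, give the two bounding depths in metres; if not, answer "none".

Evaluate Δρ/ρ₀ = −αΔT + βΔS across each adjacent pair:
  114–139 m: −αΔT+βΔS = −(2.4 × 10⁻⁴)(+1.6)+(8.1 × 10⁻⁴)(+0.87) = 3.2 × 10⁻⁴ → stable
  139–187 m: −αΔT+βΔS = −(2.4 × 10⁻⁴)(-6.6)+(8.1 × 10⁻⁴)(-1.06) = 7.3 × 10⁻⁴ → stable
  187–235 m: −αΔT+βΔS = −(2.4 × 10⁻⁴)(-0.6)+(8.1 × 10⁻⁴)(+0.69) = 7.0 × 10⁻⁴ → stable
  235–246 m: −αΔT+βΔS = −(2.4 × 10⁻⁴)(+4.4)+(8.1 × 10⁻⁴)(+0.00) = -1.1 × 10⁻³ → UNSTABLE
The 235–246 m interval has Δρ < 0: lighter water underlies denser water.

235–246 m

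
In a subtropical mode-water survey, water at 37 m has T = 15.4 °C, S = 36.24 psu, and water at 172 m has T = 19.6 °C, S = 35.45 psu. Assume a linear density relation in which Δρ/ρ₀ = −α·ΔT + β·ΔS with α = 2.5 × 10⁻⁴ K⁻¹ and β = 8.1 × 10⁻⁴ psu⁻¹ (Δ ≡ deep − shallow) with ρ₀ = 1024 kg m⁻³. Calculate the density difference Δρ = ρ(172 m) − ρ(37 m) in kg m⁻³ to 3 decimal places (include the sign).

ΔT = +4.2 K, ΔS = -0.79 psu (deep − shallow).
Δρ/ρ₀ = −(2.5 × 10⁻⁴)(+4.2) + (8.1 × 10⁻⁴)(-0.79) = -1.6899 × 10⁻³.
Δρ = 1024 × (-1.6899 × 10⁻³) = -1.730 kg m⁻³.
Negative Δρ: lighter below, statically unstable.

-1.730 kg m⁻³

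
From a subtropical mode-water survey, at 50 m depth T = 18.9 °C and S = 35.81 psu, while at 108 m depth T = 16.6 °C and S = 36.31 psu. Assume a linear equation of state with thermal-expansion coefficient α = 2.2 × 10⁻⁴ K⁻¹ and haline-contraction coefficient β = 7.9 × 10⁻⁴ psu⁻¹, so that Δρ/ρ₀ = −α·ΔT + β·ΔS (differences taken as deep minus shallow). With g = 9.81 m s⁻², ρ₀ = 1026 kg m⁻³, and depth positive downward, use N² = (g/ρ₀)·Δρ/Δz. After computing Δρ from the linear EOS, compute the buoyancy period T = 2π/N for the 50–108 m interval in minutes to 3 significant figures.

8.48 min

ΔT = -2.3 K, ΔS = +0.50 psu (deep − shallow).
Δρ/ρ₀ = −αΔT + βΔS = 5.06 × 10⁻⁴ + 3.95 × 10⁻⁴ = 9.01 × 10⁻⁴, so Δρ ≈ 0.9244 kg m⁻³.
N² = (g/ρ₀)·Δρ/Δz = g·(Δρ/ρ₀)/Δz = 9.81 × 9.01 × 10⁻⁴ / 58 = 1.5239 × 10⁻⁴ s⁻².
N = √(1.5239 × 10⁻⁴) = 0.012345 rad s⁻¹ → T = 2π/N = 508.97 s = 8.4828 min ≈ 8.48 min.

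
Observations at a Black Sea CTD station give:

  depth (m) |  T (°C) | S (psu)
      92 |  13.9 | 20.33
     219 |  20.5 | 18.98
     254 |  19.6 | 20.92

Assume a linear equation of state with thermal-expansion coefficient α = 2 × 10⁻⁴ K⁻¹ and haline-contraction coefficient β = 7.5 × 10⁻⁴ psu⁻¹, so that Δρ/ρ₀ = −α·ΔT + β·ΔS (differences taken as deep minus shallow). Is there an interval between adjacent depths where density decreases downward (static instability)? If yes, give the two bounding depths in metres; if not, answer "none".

Evaluate Δρ/ρ₀ = −αΔT + βΔS across each adjacent pair:
  92–219 m: −αΔT+βΔS = −(2 × 10⁻⁴)(+6.6)+(7.5 × 10⁻⁴)(-1.35) = -2.3 × 10⁻³ → UNSTABLE
  219–254 m: −αΔT+βΔS = −(2 × 10⁻⁴)(-0.9)+(7.5 × 10⁻⁴)(+1.94) = 1.6 × 10⁻³ → stable
The 92–219 m interval has Δρ < 0: lighter water underlies denser water.

92–219 m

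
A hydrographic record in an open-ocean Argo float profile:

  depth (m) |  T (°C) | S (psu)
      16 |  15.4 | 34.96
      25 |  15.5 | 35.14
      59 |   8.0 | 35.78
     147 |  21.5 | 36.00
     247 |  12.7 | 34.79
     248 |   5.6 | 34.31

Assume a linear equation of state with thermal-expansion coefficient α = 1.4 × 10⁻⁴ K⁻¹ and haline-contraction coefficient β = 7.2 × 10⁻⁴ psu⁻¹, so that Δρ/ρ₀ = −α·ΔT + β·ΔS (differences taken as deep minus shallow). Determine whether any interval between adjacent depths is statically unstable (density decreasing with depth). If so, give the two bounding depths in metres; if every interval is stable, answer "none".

59–147 m

Evaluate Δρ/ρ₀ = −αΔT + βΔS across each adjacent pair:
  16–25 m: −αΔT+βΔS = −(1.4 × 10⁻⁴)(+0.1)+(7.2 × 10⁻⁴)(+0.18) = 1.2 × 10⁻⁴ → stable
  25–59 m: −αΔT+βΔS = −(1.4 × 10⁻⁴)(-7.5)+(7.2 × 10⁻⁴)(+0.64) = 1.5 × 10⁻³ → stable
  59–147 m: −αΔT+βΔS = −(1.4 × 10⁻⁴)(+13.5)+(7.2 × 10⁻⁴)(+0.22) = -1.7 × 10⁻³ → UNSTABLE
  147–247 m: −αΔT+βΔS = −(1.4 × 10⁻⁴)(-8.8)+(7.2 × 10⁻⁴)(-1.21) = 3.6 × 10⁻⁴ → stable
  247–248 m: −αΔT+βΔS = −(1.4 × 10⁻⁴)(-7.1)+(7.2 × 10⁻⁴)(-0.48) = 6.5 × 10⁻⁴ → stable
The 59–147 m interval has Δρ < 0: lighter water underlies denser water.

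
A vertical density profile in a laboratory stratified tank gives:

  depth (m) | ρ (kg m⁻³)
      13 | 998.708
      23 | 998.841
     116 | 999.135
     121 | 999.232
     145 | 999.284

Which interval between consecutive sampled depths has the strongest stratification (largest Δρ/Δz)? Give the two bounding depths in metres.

116–121 m

Compute the density gradient over each adjacent pair:
  13–23 m: Δρ/Δz = 0.133/10 = 0.013 kg m⁻⁴
  23–116 m: Δρ/Δz = 0.294/93 = 3.2 × 10⁻³ kg m⁻⁴
  116–121 m: Δρ/Δz = 0.097/5 = 0.019 kg m⁻⁴
  121–145 m: Δρ/Δz = 0.052/24 = 2.2 × 10⁻³ kg m⁻⁴
The largest gradient is in the 116–121 m interval — the pycnocline.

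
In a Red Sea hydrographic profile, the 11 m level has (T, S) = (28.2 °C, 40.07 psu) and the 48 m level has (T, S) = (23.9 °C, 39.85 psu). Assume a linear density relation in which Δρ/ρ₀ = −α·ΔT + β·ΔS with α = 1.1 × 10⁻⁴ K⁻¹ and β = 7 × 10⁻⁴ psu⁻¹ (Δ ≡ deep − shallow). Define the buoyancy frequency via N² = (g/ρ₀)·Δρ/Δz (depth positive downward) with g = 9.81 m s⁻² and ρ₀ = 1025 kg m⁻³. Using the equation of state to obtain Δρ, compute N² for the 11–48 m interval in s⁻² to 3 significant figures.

ΔT = -4.3 K, ΔS = -0.22 psu (deep − shallow).
Δρ/ρ₀ = −αΔT + βΔS = 4.73 × 10⁻⁴ − 1.54 × 10⁻⁴ = 3.19 × 10⁻⁴, so Δρ ≈ 0.3270 kg m⁻³.
N² = (g/ρ₀)·Δρ/Δz = g·(Δρ/ρ₀)/Δz = 9.81 × 3.19 × 10⁻⁴ / 37 = 8.4578 × 10⁻⁵ s⁻² ≈ 8.46 × 10⁻⁵ s⁻².

8.46 × 10⁻⁵ s⁻²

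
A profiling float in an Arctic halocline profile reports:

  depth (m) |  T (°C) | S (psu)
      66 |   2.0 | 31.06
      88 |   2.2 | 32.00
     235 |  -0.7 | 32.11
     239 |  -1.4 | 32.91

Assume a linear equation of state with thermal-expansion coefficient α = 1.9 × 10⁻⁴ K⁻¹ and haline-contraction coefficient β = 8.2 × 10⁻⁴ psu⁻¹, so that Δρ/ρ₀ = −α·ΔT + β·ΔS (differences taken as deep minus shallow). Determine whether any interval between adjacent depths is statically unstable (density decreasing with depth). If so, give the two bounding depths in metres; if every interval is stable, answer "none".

none

Evaluate Δρ/ρ₀ = −αΔT + βΔS across each adjacent pair:
  66–88 m: −αΔT+βΔS = −(1.9 × 10⁻⁴)(+0.2)+(8.2 × 10⁻⁴)(+0.94) = 7.3 × 10⁻⁴ → stable
  88–235 m: −αΔT+βΔS = −(1.9 × 10⁻⁴)(-2.9)+(8.2 × 10⁻⁴)(+0.11) = 6.4 × 10⁻⁴ → stable
  235–239 m: −αΔT+βΔS = −(1.9 × 10⁻⁴)(-0.7)+(8.2 × 10⁻⁴)(+0.80) = 7.9 × 10⁻⁴ → stable
Every interval has Δρ > 0: the column is stably stratified throughout.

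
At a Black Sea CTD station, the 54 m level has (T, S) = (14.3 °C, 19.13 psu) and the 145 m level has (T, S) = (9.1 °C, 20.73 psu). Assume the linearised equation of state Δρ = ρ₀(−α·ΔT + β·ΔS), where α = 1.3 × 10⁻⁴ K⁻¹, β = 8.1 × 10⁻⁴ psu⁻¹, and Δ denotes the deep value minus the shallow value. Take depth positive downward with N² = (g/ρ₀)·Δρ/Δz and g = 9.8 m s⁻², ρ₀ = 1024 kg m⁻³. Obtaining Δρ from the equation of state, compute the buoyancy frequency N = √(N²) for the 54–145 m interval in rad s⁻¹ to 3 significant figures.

ΔT = -5.2 K, ΔS = +1.60 psu (deep − shallow).
Δρ/ρ₀ = −αΔT + βΔS = 6.76 × 10⁻⁴ + 1.296 × 10⁻³ = 1.972 × 10⁻³, so Δρ ≈ 2.019 kg m⁻³.
N² = (g/ρ₀)·Δρ/Δz = g·(Δρ/ρ₀)/Δz = 9.8 × 1.972 × 10⁻³ / 91 = 2.1237 × 10⁻⁴ s⁻².
N = √(2.1237 × 10⁻⁴) = 0.014573 rad s⁻¹ ≈ 0.0146 rad s⁻¹.

0.0146 rad s⁻¹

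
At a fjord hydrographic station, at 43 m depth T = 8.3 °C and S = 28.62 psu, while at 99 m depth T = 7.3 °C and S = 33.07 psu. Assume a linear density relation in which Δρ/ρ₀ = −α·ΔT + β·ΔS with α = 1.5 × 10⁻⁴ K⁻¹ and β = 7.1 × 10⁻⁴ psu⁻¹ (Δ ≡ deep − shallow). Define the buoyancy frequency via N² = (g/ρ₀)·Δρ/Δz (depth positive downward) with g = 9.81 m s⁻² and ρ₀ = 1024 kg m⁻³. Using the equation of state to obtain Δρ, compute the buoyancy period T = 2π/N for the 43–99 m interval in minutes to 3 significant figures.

ΔT = -1.0 K, ΔS = +4.45 psu (deep − shallow).
Δρ/ρ₀ = −αΔT + βΔS = 1.50 × 10⁻⁴ + 3.1595 × 10⁻³ = 3.3095 × 10⁻³, so Δρ ≈ 3.389 kg m⁻³.
N² = (g/ρ₀)·Δρ/Δz = g·(Δρ/ρ₀)/Δz = 9.81 × 3.3095 × 10⁻³ / 56 = 5.7975 × 10⁻⁴ s⁻².
N = √(5.7975 × 10⁻⁴) = 0.024078 rad s⁻¹ → T = 2π/N = 260.95 s = 4.3492 min ≈ 4.35 min.

4.35 min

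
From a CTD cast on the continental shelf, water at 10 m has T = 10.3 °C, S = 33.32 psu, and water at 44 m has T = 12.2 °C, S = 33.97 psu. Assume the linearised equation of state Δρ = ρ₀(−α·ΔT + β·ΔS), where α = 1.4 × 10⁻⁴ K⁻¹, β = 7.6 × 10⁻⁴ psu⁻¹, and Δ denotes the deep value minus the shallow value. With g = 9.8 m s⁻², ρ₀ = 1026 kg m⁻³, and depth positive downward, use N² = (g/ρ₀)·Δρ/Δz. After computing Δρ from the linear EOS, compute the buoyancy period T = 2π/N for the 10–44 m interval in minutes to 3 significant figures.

ΔT = +1.9 K, ΔS = +0.65 psu (deep − shallow).
Δρ/ρ₀ = −αΔT + βΔS = -2.66 × 10⁻⁴ + 4.94 × 10⁻⁴ = 2.28 × 10⁻⁴, so Δρ ≈ 0.2339 kg m⁻³.
N² = (g/ρ₀)·Δρ/Δz = g·(Δρ/ρ₀)/Δz = 9.8 × 2.28 × 10⁻⁴ / 34 = 6.5718 × 10⁻⁵ s⁻².
N = √(6.5718 × 10⁻⁵) = 8.1067 × 10⁻³ rad s⁻¹ → T = 2π/N = 775.06 s = 12.918 min ≈ 12.9 min.

12.9 min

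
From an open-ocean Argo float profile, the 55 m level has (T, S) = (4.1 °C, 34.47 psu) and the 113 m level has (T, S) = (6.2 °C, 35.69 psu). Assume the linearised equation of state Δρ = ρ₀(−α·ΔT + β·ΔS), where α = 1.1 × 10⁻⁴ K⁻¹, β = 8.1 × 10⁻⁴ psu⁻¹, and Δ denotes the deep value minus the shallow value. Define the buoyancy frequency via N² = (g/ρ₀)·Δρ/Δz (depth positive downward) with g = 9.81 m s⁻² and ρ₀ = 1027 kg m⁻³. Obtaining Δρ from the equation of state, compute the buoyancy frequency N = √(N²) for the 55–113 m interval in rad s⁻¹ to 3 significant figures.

ΔT = +2.1 K, ΔS = +1.22 psu (deep − shallow).
Δρ/ρ₀ = −αΔT + βΔS = -2.31 × 10⁻⁴ + 9.882 × 10⁻⁴ = 7.572 × 10⁻⁴, so Δρ ≈ 0.7776 kg m⁻³.
N² = (g/ρ₀)·Δρ/Δz = g·(Δρ/ρ₀)/Δz = 9.81 × 7.572 × 10⁻⁴ / 58 = 1.2807 × 10⁻⁴ s⁻².
N = √(1.2807 × 10⁻⁴) = 0.011317 rad s⁻¹ ≈ 0.0113 rad s⁻¹.

0.0113 rad s⁻¹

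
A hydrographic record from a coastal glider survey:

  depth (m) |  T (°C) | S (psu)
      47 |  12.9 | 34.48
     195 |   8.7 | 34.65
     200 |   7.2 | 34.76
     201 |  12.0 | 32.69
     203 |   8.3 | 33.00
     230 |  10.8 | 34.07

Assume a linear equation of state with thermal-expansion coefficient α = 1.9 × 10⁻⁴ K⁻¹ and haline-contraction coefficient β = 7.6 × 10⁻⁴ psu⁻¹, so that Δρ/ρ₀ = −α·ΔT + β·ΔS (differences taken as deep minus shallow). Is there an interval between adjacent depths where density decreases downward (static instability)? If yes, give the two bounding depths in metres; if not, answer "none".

Evaluate Δρ/ρ₀ = −αΔT + βΔS across each adjacent pair:
  47–195 m: −αΔT+βΔS = −(1.9 × 10⁻⁴)(-4.2)+(7.6 × 10⁻⁴)(+0.17) = 9.3 × 10⁻⁴ → stable
  195–200 m: −αΔT+βΔS = −(1.9 × 10⁻⁴)(-1.5)+(7.6 × 10⁻⁴)(+0.11) = 3.7 × 10⁻⁴ → stable
  200–201 m: −αΔT+βΔS = −(1.9 × 10⁻⁴)(+4.8)+(7.6 × 10⁻⁴)(-2.07) = -2.5 × 10⁻³ → UNSTABLE
  201–203 m: −αΔT+βΔS = −(1.9 × 10⁻⁴)(-3.7)+(7.6 × 10⁻⁴)(+0.31) = 9.4 × 10⁻⁴ → stable
  203–230 m: −αΔT+βΔS = −(1.9 × 10⁻⁴)(+2.5)+(7.6 × 10⁻⁴)(+1.07) = 3.4 × 10⁻⁴ → stable
The 200–201 m interval has Δρ < 0: lighter water underlies denser water.

200–201 m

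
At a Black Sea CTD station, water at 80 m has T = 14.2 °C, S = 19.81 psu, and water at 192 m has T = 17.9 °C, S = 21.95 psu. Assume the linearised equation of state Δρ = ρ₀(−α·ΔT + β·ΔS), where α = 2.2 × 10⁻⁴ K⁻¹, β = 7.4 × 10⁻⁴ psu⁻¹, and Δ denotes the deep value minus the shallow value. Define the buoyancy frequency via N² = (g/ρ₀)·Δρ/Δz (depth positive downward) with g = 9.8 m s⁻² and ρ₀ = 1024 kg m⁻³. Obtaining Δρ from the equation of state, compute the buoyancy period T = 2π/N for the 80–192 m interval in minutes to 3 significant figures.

ΔT = +3.7 K, ΔS = +2.14 psu (deep − shallow).
Δρ/ρ₀ = −αΔT + βΔS = -8.14 × 10⁻⁴ + 1.5836 × 10⁻³ = 7.696 × 10⁻⁴, so Δρ ≈ 0.7881 kg m⁻³.
N² = (g/ρ₀)·Δρ/Δz = g·(Δρ/ρ₀)/Δz = 9.8 × 7.696 × 10⁻⁴ / 112 = 6.7340 × 10⁻⁵ s⁻².
N = √(6.7340 × 10⁻⁵) = 8.2061 × 10⁻³ rad s⁻¹ → T = 2π/N = 765.67 s = 12.761 min ≈ 12.8 min.

12.8 min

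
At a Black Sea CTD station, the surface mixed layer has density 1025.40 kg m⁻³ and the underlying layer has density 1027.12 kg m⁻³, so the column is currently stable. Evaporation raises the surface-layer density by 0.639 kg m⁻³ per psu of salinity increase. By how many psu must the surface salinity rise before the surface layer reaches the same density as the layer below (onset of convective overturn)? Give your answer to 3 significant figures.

Density deficit of the surface layer: 1027.12 − 1025.40 = 1.72 kg m⁻³.
Required change = 1.72 / 0.639 = 2.69 psu.

2.69 psu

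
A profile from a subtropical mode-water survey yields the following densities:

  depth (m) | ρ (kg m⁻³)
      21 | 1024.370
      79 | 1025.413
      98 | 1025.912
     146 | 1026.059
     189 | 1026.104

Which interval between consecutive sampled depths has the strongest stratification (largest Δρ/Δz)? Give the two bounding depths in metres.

Compute the density gradient over each adjacent pair:
  21–79 m: Δρ/Δz = 1.043/58 = 0.018 kg m⁻⁴
  79–98 m: Δρ/Δz = 0.499/19 = 0.026 kg m⁻⁴
  98–146 m: Δρ/Δz = 0.147/48 = 3.1 × 10⁻³ kg m⁻⁴
  146–189 m: Δρ/Δz = 0.045/43 = 1.0 × 10⁻³ kg m⁻⁴
The largest gradient is in the 79–98 m interval — the pycnocline.

79–98 m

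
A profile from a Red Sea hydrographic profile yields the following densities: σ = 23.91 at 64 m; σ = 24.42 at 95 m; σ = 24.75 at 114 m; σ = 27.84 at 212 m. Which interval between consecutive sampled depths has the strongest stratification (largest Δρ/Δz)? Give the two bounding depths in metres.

114–212 m

Compute the density gradient over each adjacent pair:
  64–95 m: Δρ/Δz = 0.51/31 = 0.016 kg m⁻⁴
  95–114 m: Δρ/Δz = 0.33/19 = 0.017 kg m⁻⁴
  114–212 m: Δρ/Δz = 3.09/98 = 0.032 kg m⁻⁴
The largest gradient is in the 114–212 m interval — the pycnocline.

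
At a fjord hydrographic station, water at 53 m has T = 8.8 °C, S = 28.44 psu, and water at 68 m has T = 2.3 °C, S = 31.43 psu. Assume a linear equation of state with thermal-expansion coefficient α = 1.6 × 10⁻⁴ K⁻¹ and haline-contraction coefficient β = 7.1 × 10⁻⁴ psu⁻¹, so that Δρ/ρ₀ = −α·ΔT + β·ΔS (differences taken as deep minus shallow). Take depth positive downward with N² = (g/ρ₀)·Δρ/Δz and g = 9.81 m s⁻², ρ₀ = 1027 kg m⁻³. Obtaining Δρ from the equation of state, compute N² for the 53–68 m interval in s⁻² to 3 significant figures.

2.07 × 10⁻³ s⁻²

ΔT = -6.5 K, ΔS = +2.99 psu (deep − shallow).
Δρ/ρ₀ = −αΔT + βΔS = 1.04 × 10⁻³ + 2.1229 × 10⁻³ = 3.1629 × 10⁻³, so Δρ ≈ 3.248 kg m⁻³.
N² = (g/ρ₀)·Δρ/Δz = g·(Δρ/ρ₀)/Δz = 9.81 × 3.1629 × 10⁻³ / 15 = 2.0685 × 10⁻³ s⁻² ≈ 2.07 × 10⁻³ s⁻².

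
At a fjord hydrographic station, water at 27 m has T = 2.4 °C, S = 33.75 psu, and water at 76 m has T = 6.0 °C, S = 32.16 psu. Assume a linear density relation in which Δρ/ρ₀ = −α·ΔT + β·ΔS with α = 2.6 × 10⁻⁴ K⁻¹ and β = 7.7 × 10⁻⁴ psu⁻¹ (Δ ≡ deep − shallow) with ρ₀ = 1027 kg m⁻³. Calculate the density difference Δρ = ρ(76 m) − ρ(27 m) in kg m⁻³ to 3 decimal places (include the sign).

-2.219 kg m⁻³

ΔT = +3.6 K, ΔS = -1.59 psu (deep − shallow).
Δρ/ρ₀ = −(2.6 × 10⁻⁴)(+3.6) + (7.7 × 10⁻⁴)(-1.59) = -2.1603 × 10⁻³.
Δρ = 1027 × (-2.1603 × 10⁻³) = -2.219 kg m⁻³.
Negative Δρ: lighter below, statically unstable.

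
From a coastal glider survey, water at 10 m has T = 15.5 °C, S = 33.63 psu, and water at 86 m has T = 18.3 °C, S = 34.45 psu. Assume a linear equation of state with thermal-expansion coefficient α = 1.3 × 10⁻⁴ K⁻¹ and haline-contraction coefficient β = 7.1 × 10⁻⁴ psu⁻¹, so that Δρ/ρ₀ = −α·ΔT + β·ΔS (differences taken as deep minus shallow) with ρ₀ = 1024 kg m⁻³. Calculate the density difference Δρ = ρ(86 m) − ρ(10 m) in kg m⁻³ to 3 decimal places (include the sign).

ΔT = +2.8 K, ΔS = +0.82 psu (deep − shallow).
Δρ/ρ₀ = −(1.3 × 10⁻⁴)(+2.8) + (7.1 × 10⁻⁴)(+0.82) = 2.182 × 10⁻⁴.
Δρ = 1024 × (2.182 × 10⁻⁴) = +0.223 kg m⁻³.
Positive Δρ: denser below, stable.

+0.223 kg m⁻³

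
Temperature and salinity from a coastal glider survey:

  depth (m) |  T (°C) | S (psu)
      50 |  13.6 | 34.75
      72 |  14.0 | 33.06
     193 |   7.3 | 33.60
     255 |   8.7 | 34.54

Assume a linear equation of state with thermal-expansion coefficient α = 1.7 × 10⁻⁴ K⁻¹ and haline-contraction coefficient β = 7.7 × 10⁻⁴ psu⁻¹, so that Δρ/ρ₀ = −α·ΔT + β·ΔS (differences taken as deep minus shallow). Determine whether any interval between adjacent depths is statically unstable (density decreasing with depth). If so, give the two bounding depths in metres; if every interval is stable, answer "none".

50–72 m

Evaluate Δρ/ρ₀ = −αΔT + βΔS across each adjacent pair:
  50–72 m: −αΔT+βΔS = −(1.7 × 10⁻⁴)(+0.4)+(7.7 × 10⁻⁴)(-1.69) = -1.4 × 10⁻³ → UNSTABLE
  72–193 m: −αΔT+βΔS = −(1.7 × 10⁻⁴)(-6.7)+(7.7 × 10⁻⁴)(+0.54) = 1.6 × 10⁻³ → stable
  193–255 m: −αΔT+βΔS = −(1.7 × 10⁻⁴)(+1.4)+(7.7 × 10⁻⁴)(+0.94) = 4.9 × 10⁻⁴ → stable
The 50–72 m interval has Δρ < 0: lighter water underlies denser water.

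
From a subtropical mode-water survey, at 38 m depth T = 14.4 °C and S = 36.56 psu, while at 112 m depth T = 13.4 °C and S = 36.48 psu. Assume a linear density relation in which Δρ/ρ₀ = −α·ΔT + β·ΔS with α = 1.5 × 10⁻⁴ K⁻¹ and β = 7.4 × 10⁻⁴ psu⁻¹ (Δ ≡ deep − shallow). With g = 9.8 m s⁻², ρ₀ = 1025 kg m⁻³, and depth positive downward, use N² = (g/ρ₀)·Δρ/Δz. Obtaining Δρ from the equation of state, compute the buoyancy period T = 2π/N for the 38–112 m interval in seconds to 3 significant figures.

1.81 × 10³ s

ΔT = -1.0 K, ΔS = -0.08 psu (deep − shallow).
Δρ/ρ₀ = −αΔT + βΔS = 1.50 × 10⁻⁴ − 5.92 × 10⁻⁵ = 9.08 × 10⁻⁵, so Δρ ≈ 0.09307 kg m⁻³.
N² = (g/ρ₀)·Δρ/Δz = g·(Δρ/ρ₀)/Δz = 9.8 × 9.08 × 10⁻⁵ / 74 = 1.2025 × 10⁻⁵ s⁻².
N = √(1.2025 × 10⁻⁵) = 3.4677 × 10⁻³ rad s⁻¹ → T = 2π/N = 1.8119 × 10³ s ≈ 1.81 × 10³ s.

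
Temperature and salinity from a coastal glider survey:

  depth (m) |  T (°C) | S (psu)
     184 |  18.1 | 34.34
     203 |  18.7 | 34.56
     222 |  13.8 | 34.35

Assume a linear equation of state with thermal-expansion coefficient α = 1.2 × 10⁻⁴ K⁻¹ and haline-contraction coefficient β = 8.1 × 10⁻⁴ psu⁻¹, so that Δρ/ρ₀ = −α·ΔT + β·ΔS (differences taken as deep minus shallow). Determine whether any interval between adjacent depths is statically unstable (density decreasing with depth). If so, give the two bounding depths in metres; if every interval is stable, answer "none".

none

Evaluate Δρ/ρ₀ = −αΔT + βΔS across each adjacent pair:
  184–203 m: −αΔT+βΔS = −(1.2 × 10⁻⁴)(+0.6)+(8.1 × 10⁻⁴)(+0.22) = 1.1 × 10⁻⁴ → stable
  203–222 m: −αΔT+βΔS = −(1.2 × 10⁻⁴)(-4.9)+(8.1 × 10⁻⁴)(-0.21) = 4.2 × 10⁻⁴ → stable
Every interval has Δρ > 0: the column is stably stratified throughout.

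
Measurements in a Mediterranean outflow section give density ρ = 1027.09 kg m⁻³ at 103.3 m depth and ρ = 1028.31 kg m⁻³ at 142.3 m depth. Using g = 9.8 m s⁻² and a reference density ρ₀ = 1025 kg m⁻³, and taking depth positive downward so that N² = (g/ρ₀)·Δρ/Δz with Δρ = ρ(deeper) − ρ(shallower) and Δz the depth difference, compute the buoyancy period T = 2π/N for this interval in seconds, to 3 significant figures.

Δρ = 1028.31 − 1027.09 = 1.22 kg m⁻³ over Δz = 142.3 − 103.3 = 39 m.
N² = (9.8/1025) × (1.22/39) = 2.9909 × 10⁻⁴ s⁻².
N = √(2.9909 × 10⁻⁴) = 0.017294 rad s⁻¹, so T = 2π/N = 363.32 s ≈ 363 s.

363 s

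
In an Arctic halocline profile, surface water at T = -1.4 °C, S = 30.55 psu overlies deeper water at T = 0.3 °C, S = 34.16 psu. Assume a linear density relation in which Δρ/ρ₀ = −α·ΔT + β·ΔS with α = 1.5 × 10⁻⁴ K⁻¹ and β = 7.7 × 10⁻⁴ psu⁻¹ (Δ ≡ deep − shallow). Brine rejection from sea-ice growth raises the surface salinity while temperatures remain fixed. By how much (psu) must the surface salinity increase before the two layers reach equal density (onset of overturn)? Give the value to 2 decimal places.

3.28 psu

Neutral buoyancy requires −α(T_deep − T_surf) + β(S_deep − S_surf′) = 0.
S_surf′ = S_deep − (α/β)·ΔT = 34.16 − (1.5 × 10⁻⁴/7.7 × 10⁻⁴)·(+1.7) = 33.8288 psu.
Increase required: 33.8288 − 30.55 = 3.2788 psu.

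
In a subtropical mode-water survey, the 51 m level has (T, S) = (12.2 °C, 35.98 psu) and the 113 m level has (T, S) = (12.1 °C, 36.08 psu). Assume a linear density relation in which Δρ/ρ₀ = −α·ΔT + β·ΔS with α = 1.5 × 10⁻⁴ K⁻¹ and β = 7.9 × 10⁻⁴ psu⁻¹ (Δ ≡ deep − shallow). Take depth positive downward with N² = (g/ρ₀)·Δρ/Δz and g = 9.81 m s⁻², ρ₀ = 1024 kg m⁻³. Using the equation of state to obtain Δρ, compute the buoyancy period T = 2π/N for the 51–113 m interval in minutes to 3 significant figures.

ΔT = -0.1 K, ΔS = +0.10 psu (deep − shallow).
Δρ/ρ₀ = −αΔT + βΔS = 1.50 × 10⁻⁵ + 7.90 × 10⁻⁵ = 9.40 × 10⁻⁵, so Δρ ≈ 0.09626 kg m⁻³.
N² = (g/ρ₀)·Δρ/Δz = g·(Δρ/ρ₀)/Δz = 9.81 × 9.40 × 10⁻⁵ / 62 = 1.4873 × 10⁻⁵ s⁻².
N = √(1.4873 × 10⁻⁵) = 3.8566 × 10⁻³ rad s⁻¹ → T = 2π/N = 1.6292 × 10³ s = 27.153 min ≈ 27.2 min.

27.2 min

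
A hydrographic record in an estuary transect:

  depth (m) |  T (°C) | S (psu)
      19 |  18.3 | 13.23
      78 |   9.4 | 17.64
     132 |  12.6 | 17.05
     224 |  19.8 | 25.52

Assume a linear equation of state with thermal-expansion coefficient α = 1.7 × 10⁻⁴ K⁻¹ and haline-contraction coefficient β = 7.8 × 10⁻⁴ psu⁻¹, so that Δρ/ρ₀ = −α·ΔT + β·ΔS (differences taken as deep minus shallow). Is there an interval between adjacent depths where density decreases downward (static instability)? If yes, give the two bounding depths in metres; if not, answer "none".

Evaluate Δρ/ρ₀ = −αΔT + βΔS across each adjacent pair:
  19–78 m: −αΔT+βΔS = −(1.7 × 10⁻⁴)(-8.9)+(7.8 × 10⁻⁴)(+4.41) = 5.0 × 10⁻³ → stable
  78–132 m: −αΔT+βΔS = −(1.7 × 10⁻⁴)(+3.2)+(7.8 × 10⁻⁴)(-0.59) = -1.0 × 10⁻³ → UNSTABLE
  132–224 m: −αΔT+βΔS = −(1.7 × 10⁻⁴)(+7.2)+(7.8 × 10⁻⁴)(+8.47) = 5.4 × 10⁻³ → stable
The 78–132 m interval has Δρ < 0: lighter water underlies denser water.

78–132 m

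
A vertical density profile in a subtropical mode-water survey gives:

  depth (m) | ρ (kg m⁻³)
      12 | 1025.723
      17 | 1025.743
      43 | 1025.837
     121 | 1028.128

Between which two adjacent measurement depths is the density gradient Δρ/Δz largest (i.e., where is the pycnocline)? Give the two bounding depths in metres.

43–121 m

Compute the density gradient over each adjacent pair:
  12–17 m: Δρ/Δz = 0.020/5 = 4.0 × 10⁻³ kg m⁻⁴
  17–43 m: Δρ/Δz = 0.094/26 = 3.6 × 10⁻³ kg m⁻⁴
  43–121 m: Δρ/Δz = 2.291/78 = 0.029 kg m⁻⁴
The largest gradient is in the 43–121 m interval — the pycnocline.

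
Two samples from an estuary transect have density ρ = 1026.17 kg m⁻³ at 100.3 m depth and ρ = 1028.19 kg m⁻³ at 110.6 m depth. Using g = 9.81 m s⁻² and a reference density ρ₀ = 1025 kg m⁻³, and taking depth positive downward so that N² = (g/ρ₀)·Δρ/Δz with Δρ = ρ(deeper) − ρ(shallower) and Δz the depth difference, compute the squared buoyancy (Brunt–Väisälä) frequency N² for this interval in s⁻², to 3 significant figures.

1.88 × 10⁻³ s⁻²

Δρ = 1028.19 − 1026.17 = 2.02 kg m⁻³ over Δz = 110.6 − 100.3 = 10.3 m.
N² = (9.81/1025) × (2.02/10.3) = 1.8770 × 10⁻³ s⁻² ≈ 1.88 × 10⁻³ s⁻².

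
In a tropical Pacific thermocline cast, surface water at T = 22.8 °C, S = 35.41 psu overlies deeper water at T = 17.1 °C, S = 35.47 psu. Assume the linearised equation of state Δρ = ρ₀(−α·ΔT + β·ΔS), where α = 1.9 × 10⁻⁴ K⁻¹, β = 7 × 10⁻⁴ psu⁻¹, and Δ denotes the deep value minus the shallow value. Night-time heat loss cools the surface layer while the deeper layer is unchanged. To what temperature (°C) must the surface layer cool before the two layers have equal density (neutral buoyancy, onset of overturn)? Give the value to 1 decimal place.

Neutral buoyancy requires Δρ = 0, i.e. −α(T_deep − T_surf′) + β(S_deep − S_surf) = 0.
T_surf′ = T_deep − (β/α)·ΔS = 17.1 − (7 × 10⁻⁴/1.9 × 10⁻⁴)·(+0.06) = 16.879 °C.
Cooling required: 22.8 − (16.879) = 5.921 °C.

16.9 °C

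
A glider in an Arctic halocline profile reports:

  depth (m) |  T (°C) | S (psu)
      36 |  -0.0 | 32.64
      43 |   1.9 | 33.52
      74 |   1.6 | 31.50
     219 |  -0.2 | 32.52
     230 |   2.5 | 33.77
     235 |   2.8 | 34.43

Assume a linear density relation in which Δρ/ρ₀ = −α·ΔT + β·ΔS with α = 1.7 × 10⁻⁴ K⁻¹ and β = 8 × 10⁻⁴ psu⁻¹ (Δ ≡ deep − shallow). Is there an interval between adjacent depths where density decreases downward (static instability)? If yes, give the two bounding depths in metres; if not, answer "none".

Evaluate Δρ/ρ₀ = −αΔT + βΔS across each adjacent pair:
  36–43 m: −αΔT+βΔS = −(1.7 × 10⁻⁴)(+1.9)+(8 × 10⁻⁴)(+0.88) = 3.8 × 10⁻⁴ → stable
  43–74 m: −αΔT+βΔS = −(1.7 × 10⁻⁴)(-0.3)+(8 × 10⁻⁴)(-2.02) = -1.6 × 10⁻³ → UNSTABLE
  74–219 m: −αΔT+βΔS = −(1.7 × 10⁻⁴)(-1.8)+(8 × 10⁻⁴)(+1.02) = 1.1 × 10⁻³ → stable
  219–230 m: −αΔT+βΔS = −(1.7 × 10⁻⁴)(+2.7)+(8 × 10⁻⁴)(+1.25) = 5.4 × 10⁻⁴ → stable
  230–235 m: −αΔT+βΔS = −(1.7 × 10⁻⁴)(+0.3)+(8 × 10⁻⁴)(+0.66) = 4.8 × 10⁻⁴ → stable
The 43–74 m interval has Δρ < 0: lighter water underlies denser water.

43–74 m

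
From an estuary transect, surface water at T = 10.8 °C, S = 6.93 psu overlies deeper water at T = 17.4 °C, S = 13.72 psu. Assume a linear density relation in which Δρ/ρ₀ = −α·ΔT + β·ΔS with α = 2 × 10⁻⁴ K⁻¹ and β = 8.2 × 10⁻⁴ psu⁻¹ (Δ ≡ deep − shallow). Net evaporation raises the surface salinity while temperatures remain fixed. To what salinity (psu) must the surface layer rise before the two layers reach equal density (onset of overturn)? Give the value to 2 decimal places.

Neutral buoyancy requires −α(T_deep − T_surf) + β(S_deep − S_surf′) = 0.
S_surf′ = S_deep − (α/β)·ΔT = 13.72 − (2 × 10⁻⁴/8.2 × 10⁻⁴)·(+6.6) = 12.1102 psu.
Increase required: 12.1102 − 6.93 = 5.1802 psu.

12.11 psu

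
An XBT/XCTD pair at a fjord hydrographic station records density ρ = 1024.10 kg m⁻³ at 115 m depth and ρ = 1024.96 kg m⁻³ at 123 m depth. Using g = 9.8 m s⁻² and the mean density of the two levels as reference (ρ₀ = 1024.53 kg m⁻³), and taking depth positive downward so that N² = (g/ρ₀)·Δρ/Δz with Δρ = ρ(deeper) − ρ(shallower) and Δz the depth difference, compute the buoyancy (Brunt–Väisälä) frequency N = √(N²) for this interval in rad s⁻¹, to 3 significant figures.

Δρ = 1024.96 − 1024.10 = 0.86 kg m⁻³ over Δz = 123 − 115 = 8 m.
N² = (9.8/1024.53) × (0.86/8) = 1.0283 × 10⁻³ s⁻².
N = √(1.0283 × 10⁻³) = 0.032067 rad s⁻¹ ≈ 0.0321 rad s⁻¹.

0.0321 rad s⁻¹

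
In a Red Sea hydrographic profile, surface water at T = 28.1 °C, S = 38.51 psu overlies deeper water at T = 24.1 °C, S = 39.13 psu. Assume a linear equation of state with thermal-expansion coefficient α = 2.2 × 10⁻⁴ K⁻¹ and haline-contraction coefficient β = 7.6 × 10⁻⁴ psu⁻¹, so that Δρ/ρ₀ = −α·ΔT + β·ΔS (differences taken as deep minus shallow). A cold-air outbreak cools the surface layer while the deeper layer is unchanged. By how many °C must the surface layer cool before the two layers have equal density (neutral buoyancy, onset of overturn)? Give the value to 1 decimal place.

6.1 °C

Neutral buoyancy requires Δρ = 0, i.e. −α(T_deep − T_surf′) + β(S_deep − S_surf) = 0.
T_surf′ = T_deep − (β/α)·ΔS = 24.1 − (7.6 × 10⁻⁴/2.2 × 10⁻⁴)·(+0.62) = 21.958 °C.
Cooling required: 28.1 − (21.958) = 6.142 °C.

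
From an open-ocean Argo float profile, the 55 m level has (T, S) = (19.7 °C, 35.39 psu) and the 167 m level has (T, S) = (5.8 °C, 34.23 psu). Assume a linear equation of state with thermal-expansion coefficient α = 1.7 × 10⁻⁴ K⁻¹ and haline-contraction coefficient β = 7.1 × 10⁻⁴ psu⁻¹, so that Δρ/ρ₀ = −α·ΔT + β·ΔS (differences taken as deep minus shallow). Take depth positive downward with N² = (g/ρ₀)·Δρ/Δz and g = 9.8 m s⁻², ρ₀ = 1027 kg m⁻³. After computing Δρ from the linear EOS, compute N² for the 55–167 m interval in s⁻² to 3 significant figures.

ΔT = -13.9 K, ΔS = -1.16 psu (deep − shallow).
Δρ/ρ₀ = −αΔT + βΔS = 2.363 × 10⁻³ − 8.236 × 10⁻⁴ = 1.5394 × 10⁻³, so Δρ ≈ 1.581 kg m⁻³.
N² = (g/ρ₀)·Δρ/Δz = g·(Δρ/ρ₀)/Δz = 9.8 × 1.5394 × 10⁻³ / 112 = 1.3470 × 10⁻⁴ s⁻² ≈ 1.35 × 10⁻⁴ s⁻².

1.35 × 10⁻⁴ s⁻²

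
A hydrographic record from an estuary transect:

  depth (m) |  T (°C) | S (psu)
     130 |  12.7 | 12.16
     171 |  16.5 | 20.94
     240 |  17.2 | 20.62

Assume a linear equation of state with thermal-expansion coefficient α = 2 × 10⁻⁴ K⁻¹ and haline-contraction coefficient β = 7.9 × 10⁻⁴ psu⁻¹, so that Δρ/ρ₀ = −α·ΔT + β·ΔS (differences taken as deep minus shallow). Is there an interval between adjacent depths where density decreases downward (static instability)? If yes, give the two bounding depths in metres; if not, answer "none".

Evaluate Δρ/ρ₀ = −αΔT + βΔS across each adjacent pair:
  130–171 m: −αΔT+βΔS = −(2 × 10⁻⁴)(+3.8)+(7.9 × 10⁻⁴)(+8.78) = 6.2 × 10⁻³ → stable
  171–240 m: −αΔT+βΔS = −(2 × 10⁻⁴)(+0.7)+(7.9 × 10⁻⁴)(-0.32) = -3.9 × 10⁻⁴ → UNSTABLE
The 171–240 m interval has Δρ < 0: lighter water underlies denser water.

171–240 m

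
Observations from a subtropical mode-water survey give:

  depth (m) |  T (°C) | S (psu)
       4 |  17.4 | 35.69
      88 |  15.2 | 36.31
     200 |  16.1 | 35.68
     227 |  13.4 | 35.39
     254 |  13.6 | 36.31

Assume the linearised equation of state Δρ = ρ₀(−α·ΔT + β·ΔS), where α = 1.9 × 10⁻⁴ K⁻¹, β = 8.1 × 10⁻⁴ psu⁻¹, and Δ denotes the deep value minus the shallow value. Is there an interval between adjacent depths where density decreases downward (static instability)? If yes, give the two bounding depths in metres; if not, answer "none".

88–200 m

Evaluate Δρ/ρ₀ = −αΔT + βΔS across each adjacent pair:
  4–88 m: −αΔT+βΔS = −(1.9 × 10⁻⁴)(-2.2)+(8.1 × 10⁻⁴)(+0.62) = 9.2 × 10⁻⁴ → stable
  88–200 m: −αΔT+βΔS = −(1.9 × 10⁻⁴)(+0.9)+(8.1 × 10⁻⁴)(-0.63) = -6.8 × 10⁻⁴ → UNSTABLE
  200–227 m: −αΔT+βΔS = −(1.9 × 10⁻⁴)(-2.7)+(8.1 × 10⁻⁴)(-0.29) = 2.8 × 10⁻⁴ → stable
  227–254 m: −αΔT+βΔS = −(1.9 × 10⁻⁴)(+0.2)+(8.1 × 10⁻⁴)(+0.92) = 7.1 × 10⁻⁴ → stable
The 88–200 m interval has Δρ < 0: lighter water underlies denser water.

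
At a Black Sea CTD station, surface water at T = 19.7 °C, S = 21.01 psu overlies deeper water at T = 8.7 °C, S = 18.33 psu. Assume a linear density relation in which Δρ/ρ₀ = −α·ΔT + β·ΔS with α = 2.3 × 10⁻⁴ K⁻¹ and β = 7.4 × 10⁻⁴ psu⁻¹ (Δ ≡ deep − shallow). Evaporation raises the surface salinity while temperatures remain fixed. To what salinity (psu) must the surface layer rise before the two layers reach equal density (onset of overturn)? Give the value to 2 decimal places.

Neutral buoyancy requires −α(T_deep − T_surf) + β(S_deep − S_surf′) = 0.
S_surf′ = S_deep − (α/β)·ΔT = 18.33 − (2.3 × 10⁻⁴/7.4 × 10⁻⁴)·(-11.0) = 21.7489 psu.
Increase required: 21.7489 − 21.01 = 0.7389 psu.

21.75 psu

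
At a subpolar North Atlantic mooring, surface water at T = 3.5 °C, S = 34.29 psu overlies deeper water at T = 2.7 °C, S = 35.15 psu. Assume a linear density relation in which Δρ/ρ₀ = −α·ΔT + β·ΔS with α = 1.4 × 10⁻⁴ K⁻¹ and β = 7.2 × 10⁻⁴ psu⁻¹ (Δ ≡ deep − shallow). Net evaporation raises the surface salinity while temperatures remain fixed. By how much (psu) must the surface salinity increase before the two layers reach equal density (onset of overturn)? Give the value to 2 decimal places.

1.02 psu

Neutral buoyancy requires −α(T_deep − T_surf) + β(S_deep − S_surf′) = 0.
S_surf′ = S_deep − (α/β)·ΔT = 35.15 − (1.4 × 10⁻⁴/7.2 × 10⁻⁴)·(-0.8) = 35.3056 psu.
Increase required: 35.3056 − 34.29 = 1.0156 psu.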